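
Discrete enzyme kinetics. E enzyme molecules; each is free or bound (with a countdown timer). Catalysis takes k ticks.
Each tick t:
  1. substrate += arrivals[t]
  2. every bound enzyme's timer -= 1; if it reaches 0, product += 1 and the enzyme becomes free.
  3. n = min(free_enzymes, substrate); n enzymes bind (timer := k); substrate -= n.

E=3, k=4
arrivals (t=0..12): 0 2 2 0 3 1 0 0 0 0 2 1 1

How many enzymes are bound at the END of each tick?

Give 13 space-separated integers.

t=0: arr=0 -> substrate=0 bound=0 product=0
t=1: arr=2 -> substrate=0 bound=2 product=0
t=2: arr=2 -> substrate=1 bound=3 product=0
t=3: arr=0 -> substrate=1 bound=3 product=0
t=4: arr=3 -> substrate=4 bound=3 product=0
t=5: arr=1 -> substrate=3 bound=3 product=2
t=6: arr=0 -> substrate=2 bound=3 product=3
t=7: arr=0 -> substrate=2 bound=3 product=3
t=8: arr=0 -> substrate=2 bound=3 product=3
t=9: arr=0 -> substrate=0 bound=3 product=5
t=10: arr=2 -> substrate=1 bound=3 product=6
t=11: arr=1 -> substrate=2 bound=3 product=6
t=12: arr=1 -> substrate=3 bound=3 product=6

Answer: 0 2 3 3 3 3 3 3 3 3 3 3 3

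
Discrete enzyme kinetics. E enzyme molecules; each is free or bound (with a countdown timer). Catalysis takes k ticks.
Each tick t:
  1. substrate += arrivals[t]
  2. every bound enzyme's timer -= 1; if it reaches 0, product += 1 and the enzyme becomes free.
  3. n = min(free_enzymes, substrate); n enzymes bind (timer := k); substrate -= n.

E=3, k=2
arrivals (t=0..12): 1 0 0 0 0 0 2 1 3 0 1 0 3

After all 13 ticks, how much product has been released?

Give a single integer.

t=0: arr=1 -> substrate=0 bound=1 product=0
t=1: arr=0 -> substrate=0 bound=1 product=0
t=2: arr=0 -> substrate=0 bound=0 product=1
t=3: arr=0 -> substrate=0 bound=0 product=1
t=4: arr=0 -> substrate=0 bound=0 product=1
t=5: arr=0 -> substrate=0 bound=0 product=1
t=6: arr=2 -> substrate=0 bound=2 product=1
t=7: arr=1 -> substrate=0 bound=3 product=1
t=8: arr=3 -> substrate=1 bound=3 product=3
t=9: arr=0 -> substrate=0 bound=3 product=4
t=10: arr=1 -> substrate=0 bound=2 product=6
t=11: arr=0 -> substrate=0 bound=1 product=7
t=12: arr=3 -> substrate=0 bound=3 product=8

Answer: 8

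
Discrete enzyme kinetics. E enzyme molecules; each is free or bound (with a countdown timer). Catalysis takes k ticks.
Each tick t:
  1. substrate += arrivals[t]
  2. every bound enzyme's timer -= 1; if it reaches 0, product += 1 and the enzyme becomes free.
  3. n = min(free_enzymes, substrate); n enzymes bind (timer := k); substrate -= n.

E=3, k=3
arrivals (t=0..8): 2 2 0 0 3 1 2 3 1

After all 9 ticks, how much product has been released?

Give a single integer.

t=0: arr=2 -> substrate=0 bound=2 product=0
t=1: arr=2 -> substrate=1 bound=3 product=0
t=2: arr=0 -> substrate=1 bound=3 product=0
t=3: arr=0 -> substrate=0 bound=2 product=2
t=4: arr=3 -> substrate=1 bound=3 product=3
t=5: arr=1 -> substrate=2 bound=3 product=3
t=6: arr=2 -> substrate=3 bound=3 product=4
t=7: arr=3 -> substrate=4 bound=3 product=6
t=8: arr=1 -> substrate=5 bound=3 product=6

Answer: 6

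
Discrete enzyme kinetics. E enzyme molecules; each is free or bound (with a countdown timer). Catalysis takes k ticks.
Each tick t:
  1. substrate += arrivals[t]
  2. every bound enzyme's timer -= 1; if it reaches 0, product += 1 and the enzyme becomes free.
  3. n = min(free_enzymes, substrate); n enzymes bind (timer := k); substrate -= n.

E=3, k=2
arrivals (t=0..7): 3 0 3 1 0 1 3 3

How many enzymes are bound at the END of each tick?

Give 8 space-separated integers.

t=0: arr=3 -> substrate=0 bound=3 product=0
t=1: arr=0 -> substrate=0 bound=3 product=0
t=2: arr=3 -> substrate=0 bound=3 product=3
t=3: arr=1 -> substrate=1 bound=3 product=3
t=4: arr=0 -> substrate=0 bound=1 product=6
t=5: arr=1 -> substrate=0 bound=2 product=6
t=6: arr=3 -> substrate=1 bound=3 product=7
t=7: arr=3 -> substrate=3 bound=3 product=8

Answer: 3 3 3 3 1 2 3 3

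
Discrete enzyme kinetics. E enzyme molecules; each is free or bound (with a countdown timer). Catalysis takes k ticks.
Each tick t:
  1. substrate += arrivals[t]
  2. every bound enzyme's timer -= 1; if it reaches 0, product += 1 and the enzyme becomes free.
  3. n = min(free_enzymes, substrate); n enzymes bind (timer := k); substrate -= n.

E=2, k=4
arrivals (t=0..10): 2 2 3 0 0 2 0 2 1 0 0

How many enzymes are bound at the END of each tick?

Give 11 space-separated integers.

t=0: arr=2 -> substrate=0 bound=2 product=0
t=1: arr=2 -> substrate=2 bound=2 product=0
t=2: arr=3 -> substrate=5 bound=2 product=0
t=3: arr=0 -> substrate=5 bound=2 product=0
t=4: arr=0 -> substrate=3 bound=2 product=2
t=5: arr=2 -> substrate=5 bound=2 product=2
t=6: arr=0 -> substrate=5 bound=2 product=2
t=7: arr=2 -> substrate=7 bound=2 product=2
t=8: arr=1 -> substrate=6 bound=2 product=4
t=9: arr=0 -> substrate=6 bound=2 product=4
t=10: arr=0 -> substrate=6 bound=2 product=4

Answer: 2 2 2 2 2 2 2 2 2 2 2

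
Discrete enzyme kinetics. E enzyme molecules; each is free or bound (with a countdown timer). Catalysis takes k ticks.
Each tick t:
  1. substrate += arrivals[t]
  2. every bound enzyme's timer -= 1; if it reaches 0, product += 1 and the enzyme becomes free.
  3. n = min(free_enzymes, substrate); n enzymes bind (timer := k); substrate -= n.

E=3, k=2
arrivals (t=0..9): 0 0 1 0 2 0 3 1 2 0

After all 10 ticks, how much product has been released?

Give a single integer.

Answer: 6

Derivation:
t=0: arr=0 -> substrate=0 bound=0 product=0
t=1: arr=0 -> substrate=0 bound=0 product=0
t=2: arr=1 -> substrate=0 bound=1 product=0
t=3: arr=0 -> substrate=0 bound=1 product=0
t=4: arr=2 -> substrate=0 bound=2 product=1
t=5: arr=0 -> substrate=0 bound=2 product=1
t=6: arr=3 -> substrate=0 bound=3 product=3
t=7: arr=1 -> substrate=1 bound=3 product=3
t=8: arr=2 -> substrate=0 bound=3 product=6
t=9: arr=0 -> substrate=0 bound=3 product=6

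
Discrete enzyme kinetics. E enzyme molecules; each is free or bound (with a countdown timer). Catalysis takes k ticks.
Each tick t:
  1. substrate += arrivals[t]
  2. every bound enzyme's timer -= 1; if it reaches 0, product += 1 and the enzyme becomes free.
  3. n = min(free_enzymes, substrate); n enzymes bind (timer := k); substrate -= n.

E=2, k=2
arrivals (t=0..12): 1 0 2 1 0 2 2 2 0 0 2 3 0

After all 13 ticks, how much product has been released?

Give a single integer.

t=0: arr=1 -> substrate=0 bound=1 product=0
t=1: arr=0 -> substrate=0 bound=1 product=0
t=2: arr=2 -> substrate=0 bound=2 product=1
t=3: arr=1 -> substrate=1 bound=2 product=1
t=4: arr=0 -> substrate=0 bound=1 product=3
t=5: arr=2 -> substrate=1 bound=2 product=3
t=6: arr=2 -> substrate=2 bound=2 product=4
t=7: arr=2 -> substrate=3 bound=2 product=5
t=8: arr=0 -> substrate=2 bound=2 product=6
t=9: arr=0 -> substrate=1 bound=2 product=7
t=10: arr=2 -> substrate=2 bound=2 product=8
t=11: arr=3 -> substrate=4 bound=2 product=9
t=12: arr=0 -> substrate=3 bound=2 product=10

Answer: 10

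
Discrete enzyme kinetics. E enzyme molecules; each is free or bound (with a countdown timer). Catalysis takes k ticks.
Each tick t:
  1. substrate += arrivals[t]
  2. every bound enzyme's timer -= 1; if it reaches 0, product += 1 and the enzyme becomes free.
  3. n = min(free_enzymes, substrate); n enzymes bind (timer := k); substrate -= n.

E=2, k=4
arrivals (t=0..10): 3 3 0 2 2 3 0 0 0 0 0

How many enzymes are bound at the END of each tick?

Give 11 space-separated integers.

Answer: 2 2 2 2 2 2 2 2 2 2 2

Derivation:
t=0: arr=3 -> substrate=1 bound=2 product=0
t=1: arr=3 -> substrate=4 bound=2 product=0
t=2: arr=0 -> substrate=4 bound=2 product=0
t=3: arr=2 -> substrate=6 bound=2 product=0
t=4: arr=2 -> substrate=6 bound=2 product=2
t=5: arr=3 -> substrate=9 bound=2 product=2
t=6: arr=0 -> substrate=9 bound=2 product=2
t=7: arr=0 -> substrate=9 bound=2 product=2
t=8: arr=0 -> substrate=7 bound=2 product=4
t=9: arr=0 -> substrate=7 bound=2 product=4
t=10: arr=0 -> substrate=7 bound=2 product=4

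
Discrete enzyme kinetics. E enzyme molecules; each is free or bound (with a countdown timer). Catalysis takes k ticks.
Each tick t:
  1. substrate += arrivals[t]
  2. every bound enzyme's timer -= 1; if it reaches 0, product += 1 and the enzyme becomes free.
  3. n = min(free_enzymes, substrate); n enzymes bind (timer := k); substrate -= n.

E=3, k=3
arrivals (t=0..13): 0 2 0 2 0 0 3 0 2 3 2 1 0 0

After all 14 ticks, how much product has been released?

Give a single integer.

Answer: 10

Derivation:
t=0: arr=0 -> substrate=0 bound=0 product=0
t=1: arr=2 -> substrate=0 bound=2 product=0
t=2: arr=0 -> substrate=0 bound=2 product=0
t=3: arr=2 -> substrate=1 bound=3 product=0
t=4: arr=0 -> substrate=0 bound=2 product=2
t=5: arr=0 -> substrate=0 bound=2 product=2
t=6: arr=3 -> substrate=1 bound=3 product=3
t=7: arr=0 -> substrate=0 bound=3 product=4
t=8: arr=2 -> substrate=2 bound=3 product=4
t=9: arr=3 -> substrate=3 bound=3 product=6
t=10: arr=2 -> substrate=4 bound=3 product=7
t=11: arr=1 -> substrate=5 bound=3 product=7
t=12: arr=0 -> substrate=3 bound=3 product=9
t=13: arr=0 -> substrate=2 bound=3 product=10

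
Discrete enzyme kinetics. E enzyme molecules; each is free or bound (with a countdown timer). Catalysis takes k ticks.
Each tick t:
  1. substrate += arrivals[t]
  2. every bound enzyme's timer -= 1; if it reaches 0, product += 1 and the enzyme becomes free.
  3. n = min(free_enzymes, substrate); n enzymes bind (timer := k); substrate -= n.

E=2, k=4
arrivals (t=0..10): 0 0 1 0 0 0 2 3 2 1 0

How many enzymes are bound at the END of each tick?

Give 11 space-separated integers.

t=0: arr=0 -> substrate=0 bound=0 product=0
t=1: arr=0 -> substrate=0 bound=0 product=0
t=2: arr=1 -> substrate=0 bound=1 product=0
t=3: arr=0 -> substrate=0 bound=1 product=0
t=4: arr=0 -> substrate=0 bound=1 product=0
t=5: arr=0 -> substrate=0 bound=1 product=0
t=6: arr=2 -> substrate=0 bound=2 product=1
t=7: arr=3 -> substrate=3 bound=2 product=1
t=8: arr=2 -> substrate=5 bound=2 product=1
t=9: arr=1 -> substrate=6 bound=2 product=1
t=10: arr=0 -> substrate=4 bound=2 product=3

Answer: 0 0 1 1 1 1 2 2 2 2 2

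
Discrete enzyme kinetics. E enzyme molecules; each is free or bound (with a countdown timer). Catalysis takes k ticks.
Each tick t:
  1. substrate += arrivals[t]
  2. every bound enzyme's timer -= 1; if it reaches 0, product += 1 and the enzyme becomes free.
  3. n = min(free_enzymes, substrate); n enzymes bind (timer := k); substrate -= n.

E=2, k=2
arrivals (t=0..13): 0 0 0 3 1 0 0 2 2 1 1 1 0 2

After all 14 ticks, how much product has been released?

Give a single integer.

t=0: arr=0 -> substrate=0 bound=0 product=0
t=1: arr=0 -> substrate=0 bound=0 product=0
t=2: arr=0 -> substrate=0 bound=0 product=0
t=3: arr=3 -> substrate=1 bound=2 product=0
t=4: arr=1 -> substrate=2 bound=2 product=0
t=5: arr=0 -> substrate=0 bound=2 product=2
t=6: arr=0 -> substrate=0 bound=2 product=2
t=7: arr=2 -> substrate=0 bound=2 product=4
t=8: arr=2 -> substrate=2 bound=2 product=4
t=9: arr=1 -> substrate=1 bound=2 product=6
t=10: arr=1 -> substrate=2 bound=2 product=6
t=11: arr=1 -> substrate=1 bound=2 product=8
t=12: arr=0 -> substrate=1 bound=2 product=8
t=13: arr=2 -> substrate=1 bound=2 product=10

Answer: 10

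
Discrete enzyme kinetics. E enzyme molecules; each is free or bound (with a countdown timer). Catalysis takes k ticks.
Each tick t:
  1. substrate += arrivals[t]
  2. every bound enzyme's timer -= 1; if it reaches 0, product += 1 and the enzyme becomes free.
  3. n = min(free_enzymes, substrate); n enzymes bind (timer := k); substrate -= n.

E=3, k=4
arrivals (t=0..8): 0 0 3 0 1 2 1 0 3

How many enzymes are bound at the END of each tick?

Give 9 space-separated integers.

Answer: 0 0 3 3 3 3 3 3 3

Derivation:
t=0: arr=0 -> substrate=0 bound=0 product=0
t=1: arr=0 -> substrate=0 bound=0 product=0
t=2: arr=3 -> substrate=0 bound=3 product=0
t=3: arr=0 -> substrate=0 bound=3 product=0
t=4: arr=1 -> substrate=1 bound=3 product=0
t=5: arr=2 -> substrate=3 bound=3 product=0
t=6: arr=1 -> substrate=1 bound=3 product=3
t=7: arr=0 -> substrate=1 bound=3 product=3
t=8: arr=3 -> substrate=4 bound=3 product=3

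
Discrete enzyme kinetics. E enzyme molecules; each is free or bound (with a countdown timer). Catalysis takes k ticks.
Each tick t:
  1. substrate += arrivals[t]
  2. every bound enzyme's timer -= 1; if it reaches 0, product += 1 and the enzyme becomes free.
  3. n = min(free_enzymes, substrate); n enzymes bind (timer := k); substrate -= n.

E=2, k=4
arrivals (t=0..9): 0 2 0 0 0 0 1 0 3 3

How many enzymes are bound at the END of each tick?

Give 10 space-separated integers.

Answer: 0 2 2 2 2 0 1 1 2 2

Derivation:
t=0: arr=0 -> substrate=0 bound=0 product=0
t=1: arr=2 -> substrate=0 bound=2 product=0
t=2: arr=0 -> substrate=0 bound=2 product=0
t=3: arr=0 -> substrate=0 bound=2 product=0
t=4: arr=0 -> substrate=0 bound=2 product=0
t=5: arr=0 -> substrate=0 bound=0 product=2
t=6: arr=1 -> substrate=0 bound=1 product=2
t=7: arr=0 -> substrate=0 bound=1 product=2
t=8: arr=3 -> substrate=2 bound=2 product=2
t=9: arr=3 -> substrate=5 bound=2 product=2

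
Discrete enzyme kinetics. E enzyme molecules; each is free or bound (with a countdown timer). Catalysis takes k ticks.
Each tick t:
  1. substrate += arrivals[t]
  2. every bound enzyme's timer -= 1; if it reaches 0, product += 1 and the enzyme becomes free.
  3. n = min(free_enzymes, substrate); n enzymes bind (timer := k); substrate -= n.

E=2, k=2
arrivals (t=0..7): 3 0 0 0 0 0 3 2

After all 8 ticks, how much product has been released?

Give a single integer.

t=0: arr=3 -> substrate=1 bound=2 product=0
t=1: arr=0 -> substrate=1 bound=2 product=0
t=2: arr=0 -> substrate=0 bound=1 product=2
t=3: arr=0 -> substrate=0 bound=1 product=2
t=4: arr=0 -> substrate=0 bound=0 product=3
t=5: arr=0 -> substrate=0 bound=0 product=3
t=6: arr=3 -> substrate=1 bound=2 product=3
t=7: arr=2 -> substrate=3 bound=2 product=3

Answer: 3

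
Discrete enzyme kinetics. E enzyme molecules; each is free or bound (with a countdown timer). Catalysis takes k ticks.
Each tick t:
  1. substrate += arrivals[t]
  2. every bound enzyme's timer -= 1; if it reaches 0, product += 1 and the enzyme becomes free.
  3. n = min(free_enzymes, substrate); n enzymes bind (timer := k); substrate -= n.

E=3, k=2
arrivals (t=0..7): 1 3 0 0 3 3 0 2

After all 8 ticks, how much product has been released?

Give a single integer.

t=0: arr=1 -> substrate=0 bound=1 product=0
t=1: arr=3 -> substrate=1 bound=3 product=0
t=2: arr=0 -> substrate=0 bound=3 product=1
t=3: arr=0 -> substrate=0 bound=1 product=3
t=4: arr=3 -> substrate=0 bound=3 product=4
t=5: arr=3 -> substrate=3 bound=3 product=4
t=6: arr=0 -> substrate=0 bound=3 product=7
t=7: arr=2 -> substrate=2 bound=3 product=7

Answer: 7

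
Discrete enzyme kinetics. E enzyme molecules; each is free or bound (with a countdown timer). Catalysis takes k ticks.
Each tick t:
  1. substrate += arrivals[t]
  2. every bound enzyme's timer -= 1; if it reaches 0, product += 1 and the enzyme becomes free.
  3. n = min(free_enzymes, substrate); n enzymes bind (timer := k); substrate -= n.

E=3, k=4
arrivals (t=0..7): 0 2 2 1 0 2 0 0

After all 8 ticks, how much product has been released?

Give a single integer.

t=0: arr=0 -> substrate=0 bound=0 product=0
t=1: arr=2 -> substrate=0 bound=2 product=0
t=2: arr=2 -> substrate=1 bound=3 product=0
t=3: arr=1 -> substrate=2 bound=3 product=0
t=4: arr=0 -> substrate=2 bound=3 product=0
t=5: arr=2 -> substrate=2 bound=3 product=2
t=6: arr=0 -> substrate=1 bound=3 product=3
t=7: arr=0 -> substrate=1 bound=3 product=3

Answer: 3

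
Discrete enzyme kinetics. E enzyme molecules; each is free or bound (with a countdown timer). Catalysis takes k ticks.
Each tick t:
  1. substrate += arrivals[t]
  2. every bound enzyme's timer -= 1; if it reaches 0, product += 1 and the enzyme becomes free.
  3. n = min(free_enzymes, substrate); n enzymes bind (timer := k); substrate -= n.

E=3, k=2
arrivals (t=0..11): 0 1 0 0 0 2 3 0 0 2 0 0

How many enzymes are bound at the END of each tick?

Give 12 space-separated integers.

t=0: arr=0 -> substrate=0 bound=0 product=0
t=1: arr=1 -> substrate=0 bound=1 product=0
t=2: arr=0 -> substrate=0 bound=1 product=0
t=3: arr=0 -> substrate=0 bound=0 product=1
t=4: arr=0 -> substrate=0 bound=0 product=1
t=5: arr=2 -> substrate=0 bound=2 product=1
t=6: arr=3 -> substrate=2 bound=3 product=1
t=7: arr=0 -> substrate=0 bound=3 product=3
t=8: arr=0 -> substrate=0 bound=2 product=4
t=9: arr=2 -> substrate=0 bound=2 product=6
t=10: arr=0 -> substrate=0 bound=2 product=6
t=11: arr=0 -> substrate=0 bound=0 product=8

Answer: 0 1 1 0 0 2 3 3 2 2 2 0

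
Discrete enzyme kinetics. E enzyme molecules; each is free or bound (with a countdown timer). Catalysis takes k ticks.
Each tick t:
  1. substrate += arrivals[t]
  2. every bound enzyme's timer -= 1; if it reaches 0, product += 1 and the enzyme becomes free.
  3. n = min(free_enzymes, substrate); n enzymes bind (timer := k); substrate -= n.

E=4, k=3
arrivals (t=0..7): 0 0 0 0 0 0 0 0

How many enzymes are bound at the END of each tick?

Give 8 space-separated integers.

t=0: arr=0 -> substrate=0 bound=0 product=0
t=1: arr=0 -> substrate=0 bound=0 product=0
t=2: arr=0 -> substrate=0 bound=0 product=0
t=3: arr=0 -> substrate=0 bound=0 product=0
t=4: arr=0 -> substrate=0 bound=0 product=0
t=5: arr=0 -> substrate=0 bound=0 product=0
t=6: arr=0 -> substrate=0 bound=0 product=0
t=7: arr=0 -> substrate=0 bound=0 product=0

Answer: 0 0 0 0 0 0 0 0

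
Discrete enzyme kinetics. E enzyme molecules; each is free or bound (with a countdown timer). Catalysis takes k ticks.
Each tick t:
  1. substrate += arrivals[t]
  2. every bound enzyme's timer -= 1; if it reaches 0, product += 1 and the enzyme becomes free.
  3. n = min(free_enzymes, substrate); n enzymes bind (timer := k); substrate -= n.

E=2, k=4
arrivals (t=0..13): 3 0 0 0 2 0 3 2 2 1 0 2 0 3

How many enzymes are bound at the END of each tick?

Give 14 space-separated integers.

Answer: 2 2 2 2 2 2 2 2 2 2 2 2 2 2

Derivation:
t=0: arr=3 -> substrate=1 bound=2 product=0
t=1: arr=0 -> substrate=1 bound=2 product=0
t=2: arr=0 -> substrate=1 bound=2 product=0
t=3: arr=0 -> substrate=1 bound=2 product=0
t=4: arr=2 -> substrate=1 bound=2 product=2
t=5: arr=0 -> substrate=1 bound=2 product=2
t=6: arr=3 -> substrate=4 bound=2 product=2
t=7: arr=2 -> substrate=6 bound=2 product=2
t=8: arr=2 -> substrate=6 bound=2 product=4
t=9: arr=1 -> substrate=7 bound=2 product=4
t=10: arr=0 -> substrate=7 bound=2 product=4
t=11: arr=2 -> substrate=9 bound=2 product=4
t=12: arr=0 -> substrate=7 bound=2 product=6
t=13: arr=3 -> substrate=10 bound=2 product=6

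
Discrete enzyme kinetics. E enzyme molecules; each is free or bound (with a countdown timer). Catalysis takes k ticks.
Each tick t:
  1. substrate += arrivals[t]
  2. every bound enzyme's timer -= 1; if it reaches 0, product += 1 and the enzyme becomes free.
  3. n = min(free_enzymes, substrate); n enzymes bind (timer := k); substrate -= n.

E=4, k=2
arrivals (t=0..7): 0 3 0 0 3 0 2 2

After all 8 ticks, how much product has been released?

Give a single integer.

Answer: 6

Derivation:
t=0: arr=0 -> substrate=0 bound=0 product=0
t=1: arr=3 -> substrate=0 bound=3 product=0
t=2: arr=0 -> substrate=0 bound=3 product=0
t=3: arr=0 -> substrate=0 bound=0 product=3
t=4: arr=3 -> substrate=0 bound=3 product=3
t=5: arr=0 -> substrate=0 bound=3 product=3
t=6: arr=2 -> substrate=0 bound=2 product=6
t=7: arr=2 -> substrate=0 bound=4 product=6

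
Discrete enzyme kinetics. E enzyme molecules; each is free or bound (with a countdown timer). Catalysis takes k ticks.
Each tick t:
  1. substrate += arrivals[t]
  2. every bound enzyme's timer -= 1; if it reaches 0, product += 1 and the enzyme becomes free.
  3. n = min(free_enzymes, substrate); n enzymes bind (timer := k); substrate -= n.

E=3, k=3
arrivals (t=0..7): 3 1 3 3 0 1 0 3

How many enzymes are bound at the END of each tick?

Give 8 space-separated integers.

t=0: arr=3 -> substrate=0 bound=3 product=0
t=1: arr=1 -> substrate=1 bound=3 product=0
t=2: arr=3 -> substrate=4 bound=3 product=0
t=3: arr=3 -> substrate=4 bound=3 product=3
t=4: arr=0 -> substrate=4 bound=3 product=3
t=5: arr=1 -> substrate=5 bound=3 product=3
t=6: arr=0 -> substrate=2 bound=3 product=6
t=7: arr=3 -> substrate=5 bound=3 product=6

Answer: 3 3 3 3 3 3 3 3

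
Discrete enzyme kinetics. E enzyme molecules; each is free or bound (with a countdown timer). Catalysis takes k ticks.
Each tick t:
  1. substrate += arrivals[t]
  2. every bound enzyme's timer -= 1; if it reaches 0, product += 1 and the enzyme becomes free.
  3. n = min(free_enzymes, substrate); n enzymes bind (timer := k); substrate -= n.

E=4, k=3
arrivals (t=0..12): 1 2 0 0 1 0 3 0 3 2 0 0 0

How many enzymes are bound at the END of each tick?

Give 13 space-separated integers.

Answer: 1 3 3 2 1 1 4 3 4 4 4 4 1

Derivation:
t=0: arr=1 -> substrate=0 bound=1 product=0
t=1: arr=2 -> substrate=0 bound=3 product=0
t=2: arr=0 -> substrate=0 bound=3 product=0
t=3: arr=0 -> substrate=0 bound=2 product=1
t=4: arr=1 -> substrate=0 bound=1 product=3
t=5: arr=0 -> substrate=0 bound=1 product=3
t=6: arr=3 -> substrate=0 bound=4 product=3
t=7: arr=0 -> substrate=0 bound=3 product=4
t=8: arr=3 -> substrate=2 bound=4 product=4
t=9: arr=2 -> substrate=1 bound=4 product=7
t=10: arr=0 -> substrate=1 bound=4 product=7
t=11: arr=0 -> substrate=0 bound=4 product=8
t=12: arr=0 -> substrate=0 bound=1 product=11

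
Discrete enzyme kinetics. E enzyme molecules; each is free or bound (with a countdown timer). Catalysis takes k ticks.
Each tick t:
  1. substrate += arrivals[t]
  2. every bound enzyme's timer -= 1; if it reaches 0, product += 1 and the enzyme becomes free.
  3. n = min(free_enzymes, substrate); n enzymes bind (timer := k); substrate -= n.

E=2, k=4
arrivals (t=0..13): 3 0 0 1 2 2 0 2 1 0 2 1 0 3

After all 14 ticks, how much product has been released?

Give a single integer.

t=0: arr=3 -> substrate=1 bound=2 product=0
t=1: arr=0 -> substrate=1 bound=2 product=0
t=2: arr=0 -> substrate=1 bound=2 product=0
t=3: arr=1 -> substrate=2 bound=2 product=0
t=4: arr=2 -> substrate=2 bound=2 product=2
t=5: arr=2 -> substrate=4 bound=2 product=2
t=6: arr=0 -> substrate=4 bound=2 product=2
t=7: arr=2 -> substrate=6 bound=2 product=2
t=8: arr=1 -> substrate=5 bound=2 product=4
t=9: arr=0 -> substrate=5 bound=2 product=4
t=10: arr=2 -> substrate=7 bound=2 product=4
t=11: arr=1 -> substrate=8 bound=2 product=4
t=12: arr=0 -> substrate=6 bound=2 product=6
t=13: arr=3 -> substrate=9 bound=2 product=6

Answer: 6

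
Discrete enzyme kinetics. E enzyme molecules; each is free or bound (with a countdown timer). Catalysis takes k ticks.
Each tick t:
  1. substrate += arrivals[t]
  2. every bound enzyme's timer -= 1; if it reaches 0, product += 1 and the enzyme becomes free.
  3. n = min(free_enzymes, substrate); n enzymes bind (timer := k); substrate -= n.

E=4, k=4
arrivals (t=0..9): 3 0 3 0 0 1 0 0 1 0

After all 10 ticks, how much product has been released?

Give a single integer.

Answer: 7

Derivation:
t=0: arr=3 -> substrate=0 bound=3 product=0
t=1: arr=0 -> substrate=0 bound=3 product=0
t=2: arr=3 -> substrate=2 bound=4 product=0
t=3: arr=0 -> substrate=2 bound=4 product=0
t=4: arr=0 -> substrate=0 bound=3 product=3
t=5: arr=1 -> substrate=0 bound=4 product=3
t=6: arr=0 -> substrate=0 bound=3 product=4
t=7: arr=0 -> substrate=0 bound=3 product=4
t=8: arr=1 -> substrate=0 bound=2 product=6
t=9: arr=0 -> substrate=0 bound=1 product=7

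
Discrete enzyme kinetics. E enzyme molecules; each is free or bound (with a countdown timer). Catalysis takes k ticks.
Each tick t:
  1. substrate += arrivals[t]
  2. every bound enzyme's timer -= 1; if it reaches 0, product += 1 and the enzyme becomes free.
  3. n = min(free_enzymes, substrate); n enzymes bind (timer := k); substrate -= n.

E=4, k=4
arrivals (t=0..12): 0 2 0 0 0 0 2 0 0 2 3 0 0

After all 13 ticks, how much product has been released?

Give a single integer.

Answer: 4

Derivation:
t=0: arr=0 -> substrate=0 bound=0 product=0
t=1: arr=2 -> substrate=0 bound=2 product=0
t=2: arr=0 -> substrate=0 bound=2 product=0
t=3: arr=0 -> substrate=0 bound=2 product=0
t=4: arr=0 -> substrate=0 bound=2 product=0
t=5: arr=0 -> substrate=0 bound=0 product=2
t=6: arr=2 -> substrate=0 bound=2 product=2
t=7: arr=0 -> substrate=0 bound=2 product=2
t=8: arr=0 -> substrate=0 bound=2 product=2
t=9: arr=2 -> substrate=0 bound=4 product=2
t=10: arr=3 -> substrate=1 bound=4 product=4
t=11: arr=0 -> substrate=1 bound=4 product=4
t=12: arr=0 -> substrate=1 bound=4 product=4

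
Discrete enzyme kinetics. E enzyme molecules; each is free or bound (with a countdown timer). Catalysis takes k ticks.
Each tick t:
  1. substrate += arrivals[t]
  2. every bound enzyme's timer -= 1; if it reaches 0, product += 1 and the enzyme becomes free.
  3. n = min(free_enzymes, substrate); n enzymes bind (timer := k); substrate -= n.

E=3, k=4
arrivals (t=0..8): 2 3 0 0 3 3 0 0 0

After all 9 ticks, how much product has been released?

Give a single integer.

t=0: arr=2 -> substrate=0 bound=2 product=0
t=1: arr=3 -> substrate=2 bound=3 product=0
t=2: arr=0 -> substrate=2 bound=3 product=0
t=3: arr=0 -> substrate=2 bound=3 product=0
t=4: arr=3 -> substrate=3 bound=3 product=2
t=5: arr=3 -> substrate=5 bound=3 product=3
t=6: arr=0 -> substrate=5 bound=3 product=3
t=7: arr=0 -> substrate=5 bound=3 product=3
t=8: arr=0 -> substrate=3 bound=3 product=5

Answer: 5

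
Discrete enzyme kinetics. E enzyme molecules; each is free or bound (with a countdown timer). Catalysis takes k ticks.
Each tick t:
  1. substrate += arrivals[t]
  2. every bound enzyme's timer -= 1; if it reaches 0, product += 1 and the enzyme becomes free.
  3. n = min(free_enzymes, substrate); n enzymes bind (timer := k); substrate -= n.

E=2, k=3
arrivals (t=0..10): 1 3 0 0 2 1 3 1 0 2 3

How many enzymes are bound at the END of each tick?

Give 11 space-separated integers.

Answer: 1 2 2 2 2 2 2 2 2 2 2

Derivation:
t=0: arr=1 -> substrate=0 bound=1 product=0
t=1: arr=3 -> substrate=2 bound=2 product=0
t=2: arr=0 -> substrate=2 bound=2 product=0
t=3: arr=0 -> substrate=1 bound=2 product=1
t=4: arr=2 -> substrate=2 bound=2 product=2
t=5: arr=1 -> substrate=3 bound=2 product=2
t=6: arr=3 -> substrate=5 bound=2 product=3
t=7: arr=1 -> substrate=5 bound=2 product=4
t=8: arr=0 -> substrate=5 bound=2 product=4
t=9: arr=2 -> substrate=6 bound=2 product=5
t=10: arr=3 -> substrate=8 bound=2 product=6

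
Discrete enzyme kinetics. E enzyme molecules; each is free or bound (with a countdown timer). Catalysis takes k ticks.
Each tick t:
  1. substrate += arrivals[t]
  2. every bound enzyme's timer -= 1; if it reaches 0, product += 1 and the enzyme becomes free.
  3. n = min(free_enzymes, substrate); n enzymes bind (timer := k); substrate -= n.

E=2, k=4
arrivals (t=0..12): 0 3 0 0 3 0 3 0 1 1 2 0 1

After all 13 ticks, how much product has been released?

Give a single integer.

Answer: 4

Derivation:
t=0: arr=0 -> substrate=0 bound=0 product=0
t=1: arr=3 -> substrate=1 bound=2 product=0
t=2: arr=0 -> substrate=1 bound=2 product=0
t=3: arr=0 -> substrate=1 bound=2 product=0
t=4: arr=3 -> substrate=4 bound=2 product=0
t=5: arr=0 -> substrate=2 bound=2 product=2
t=6: arr=3 -> substrate=5 bound=2 product=2
t=7: arr=0 -> substrate=5 bound=2 product=2
t=8: arr=1 -> substrate=6 bound=2 product=2
t=9: arr=1 -> substrate=5 bound=2 product=4
t=10: arr=2 -> substrate=7 bound=2 product=4
t=11: arr=0 -> substrate=7 bound=2 product=4
t=12: arr=1 -> substrate=8 bound=2 product=4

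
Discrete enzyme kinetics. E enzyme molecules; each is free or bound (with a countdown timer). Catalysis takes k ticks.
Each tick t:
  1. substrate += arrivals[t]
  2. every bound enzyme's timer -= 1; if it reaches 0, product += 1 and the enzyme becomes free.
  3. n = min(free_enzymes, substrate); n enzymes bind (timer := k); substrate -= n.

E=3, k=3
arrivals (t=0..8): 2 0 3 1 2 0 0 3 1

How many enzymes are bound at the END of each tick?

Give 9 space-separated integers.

t=0: arr=2 -> substrate=0 bound=2 product=0
t=1: arr=0 -> substrate=0 bound=2 product=0
t=2: arr=3 -> substrate=2 bound=3 product=0
t=3: arr=1 -> substrate=1 bound=3 product=2
t=4: arr=2 -> substrate=3 bound=3 product=2
t=5: arr=0 -> substrate=2 bound=3 product=3
t=6: arr=0 -> substrate=0 bound=3 product=5
t=7: arr=3 -> substrate=3 bound=3 product=5
t=8: arr=1 -> substrate=3 bound=3 product=6

Answer: 2 2 3 3 3 3 3 3 3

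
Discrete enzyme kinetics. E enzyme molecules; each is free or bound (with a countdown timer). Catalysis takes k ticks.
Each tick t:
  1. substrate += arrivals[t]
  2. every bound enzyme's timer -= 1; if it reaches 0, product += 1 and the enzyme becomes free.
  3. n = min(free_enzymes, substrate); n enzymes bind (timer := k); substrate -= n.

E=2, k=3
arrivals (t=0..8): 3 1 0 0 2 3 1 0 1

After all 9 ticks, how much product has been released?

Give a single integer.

Answer: 4

Derivation:
t=0: arr=3 -> substrate=1 bound=2 product=0
t=1: arr=1 -> substrate=2 bound=2 product=0
t=2: arr=0 -> substrate=2 bound=2 product=0
t=3: arr=0 -> substrate=0 bound=2 product=2
t=4: arr=2 -> substrate=2 bound=2 product=2
t=5: arr=3 -> substrate=5 bound=2 product=2
t=6: arr=1 -> substrate=4 bound=2 product=4
t=7: arr=0 -> substrate=4 bound=2 product=4
t=8: arr=1 -> substrate=5 bound=2 product=4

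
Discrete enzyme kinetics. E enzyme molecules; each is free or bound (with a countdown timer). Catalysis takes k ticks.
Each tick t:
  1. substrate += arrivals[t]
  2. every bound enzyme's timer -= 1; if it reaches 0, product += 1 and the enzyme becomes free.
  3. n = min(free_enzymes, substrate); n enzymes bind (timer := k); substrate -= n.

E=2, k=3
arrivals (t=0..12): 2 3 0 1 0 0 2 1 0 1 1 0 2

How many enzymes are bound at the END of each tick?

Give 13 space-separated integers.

t=0: arr=2 -> substrate=0 bound=2 product=0
t=1: arr=3 -> substrate=3 bound=2 product=0
t=2: arr=0 -> substrate=3 bound=2 product=0
t=3: arr=1 -> substrate=2 bound=2 product=2
t=4: arr=0 -> substrate=2 bound=2 product=2
t=5: arr=0 -> substrate=2 bound=2 product=2
t=6: arr=2 -> substrate=2 bound=2 product=4
t=7: arr=1 -> substrate=3 bound=2 product=4
t=8: arr=0 -> substrate=3 bound=2 product=4
t=9: arr=1 -> substrate=2 bound=2 product=6
t=10: arr=1 -> substrate=3 bound=2 product=6
t=11: arr=0 -> substrate=3 bound=2 product=6
t=12: arr=2 -> substrate=3 bound=2 product=8

Answer: 2 2 2 2 2 2 2 2 2 2 2 2 2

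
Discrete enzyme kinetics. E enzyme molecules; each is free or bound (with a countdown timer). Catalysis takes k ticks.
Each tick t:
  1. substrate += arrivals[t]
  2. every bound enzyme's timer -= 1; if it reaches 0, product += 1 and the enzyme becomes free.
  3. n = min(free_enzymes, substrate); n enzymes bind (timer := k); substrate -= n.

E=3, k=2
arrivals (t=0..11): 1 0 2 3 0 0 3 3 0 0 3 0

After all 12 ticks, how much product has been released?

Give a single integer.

t=0: arr=1 -> substrate=0 bound=1 product=0
t=1: arr=0 -> substrate=0 bound=1 product=0
t=2: arr=2 -> substrate=0 bound=2 product=1
t=3: arr=3 -> substrate=2 bound=3 product=1
t=4: arr=0 -> substrate=0 bound=3 product=3
t=5: arr=0 -> substrate=0 bound=2 product=4
t=6: arr=3 -> substrate=0 bound=3 product=6
t=7: arr=3 -> substrate=3 bound=3 product=6
t=8: arr=0 -> substrate=0 bound=3 product=9
t=9: arr=0 -> substrate=0 bound=3 product=9
t=10: arr=3 -> substrate=0 bound=3 product=12
t=11: arr=0 -> substrate=0 bound=3 product=12

Answer: 12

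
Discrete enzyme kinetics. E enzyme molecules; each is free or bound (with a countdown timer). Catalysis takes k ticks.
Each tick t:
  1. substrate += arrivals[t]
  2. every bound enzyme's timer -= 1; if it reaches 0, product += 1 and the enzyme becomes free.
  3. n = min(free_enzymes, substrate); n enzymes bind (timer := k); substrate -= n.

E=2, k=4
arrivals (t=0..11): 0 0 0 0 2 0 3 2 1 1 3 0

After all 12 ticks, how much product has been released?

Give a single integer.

Answer: 2

Derivation:
t=0: arr=0 -> substrate=0 bound=0 product=0
t=1: arr=0 -> substrate=0 bound=0 product=0
t=2: arr=0 -> substrate=0 bound=0 product=0
t=3: arr=0 -> substrate=0 bound=0 product=0
t=4: arr=2 -> substrate=0 bound=2 product=0
t=5: arr=0 -> substrate=0 bound=2 product=0
t=6: arr=3 -> substrate=3 bound=2 product=0
t=7: arr=2 -> substrate=5 bound=2 product=0
t=8: arr=1 -> substrate=4 bound=2 product=2
t=9: arr=1 -> substrate=5 bound=2 product=2
t=10: arr=3 -> substrate=8 bound=2 product=2
t=11: arr=0 -> substrate=8 bound=2 product=2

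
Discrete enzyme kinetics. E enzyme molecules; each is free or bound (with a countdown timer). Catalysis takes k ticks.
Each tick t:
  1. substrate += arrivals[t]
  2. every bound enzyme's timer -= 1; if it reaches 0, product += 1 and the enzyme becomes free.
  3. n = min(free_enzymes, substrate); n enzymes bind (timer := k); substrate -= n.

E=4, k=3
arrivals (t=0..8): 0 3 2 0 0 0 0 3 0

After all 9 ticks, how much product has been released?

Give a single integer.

t=0: arr=0 -> substrate=0 bound=0 product=0
t=1: arr=3 -> substrate=0 bound=3 product=0
t=2: arr=2 -> substrate=1 bound=4 product=0
t=3: arr=0 -> substrate=1 bound=4 product=0
t=4: arr=0 -> substrate=0 bound=2 product=3
t=5: arr=0 -> substrate=0 bound=1 product=4
t=6: arr=0 -> substrate=0 bound=1 product=4
t=7: arr=3 -> substrate=0 bound=3 product=5
t=8: arr=0 -> substrate=0 bound=3 product=5

Answer: 5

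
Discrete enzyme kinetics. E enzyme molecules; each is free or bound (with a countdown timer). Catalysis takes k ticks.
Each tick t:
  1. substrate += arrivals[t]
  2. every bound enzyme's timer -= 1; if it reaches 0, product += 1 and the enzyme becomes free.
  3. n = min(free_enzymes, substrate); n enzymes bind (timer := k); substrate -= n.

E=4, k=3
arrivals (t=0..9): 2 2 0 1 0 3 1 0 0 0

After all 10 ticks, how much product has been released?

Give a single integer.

t=0: arr=2 -> substrate=0 bound=2 product=0
t=1: arr=2 -> substrate=0 bound=4 product=0
t=2: arr=0 -> substrate=0 bound=4 product=0
t=3: arr=1 -> substrate=0 bound=3 product=2
t=4: arr=0 -> substrate=0 bound=1 product=4
t=5: arr=3 -> substrate=0 bound=4 product=4
t=6: arr=1 -> substrate=0 bound=4 product=5
t=7: arr=0 -> substrate=0 bound=4 product=5
t=8: arr=0 -> substrate=0 bound=1 product=8
t=9: arr=0 -> substrate=0 bound=0 product=9

Answer: 9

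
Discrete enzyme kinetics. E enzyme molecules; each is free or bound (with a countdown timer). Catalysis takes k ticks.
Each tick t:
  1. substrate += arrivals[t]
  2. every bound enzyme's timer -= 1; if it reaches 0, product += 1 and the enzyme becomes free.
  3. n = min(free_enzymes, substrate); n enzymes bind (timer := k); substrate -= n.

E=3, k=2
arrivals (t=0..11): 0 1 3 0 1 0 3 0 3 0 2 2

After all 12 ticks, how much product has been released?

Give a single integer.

Answer: 11

Derivation:
t=0: arr=0 -> substrate=0 bound=0 product=0
t=1: arr=1 -> substrate=0 bound=1 product=0
t=2: arr=3 -> substrate=1 bound=3 product=0
t=3: arr=0 -> substrate=0 bound=3 product=1
t=4: arr=1 -> substrate=0 bound=2 product=3
t=5: arr=0 -> substrate=0 bound=1 product=4
t=6: arr=3 -> substrate=0 bound=3 product=5
t=7: arr=0 -> substrate=0 bound=3 product=5
t=8: arr=3 -> substrate=0 bound=3 product=8
t=9: arr=0 -> substrate=0 bound=3 product=8
t=10: arr=2 -> substrate=0 bound=2 product=11
t=11: arr=2 -> substrate=1 bound=3 product=11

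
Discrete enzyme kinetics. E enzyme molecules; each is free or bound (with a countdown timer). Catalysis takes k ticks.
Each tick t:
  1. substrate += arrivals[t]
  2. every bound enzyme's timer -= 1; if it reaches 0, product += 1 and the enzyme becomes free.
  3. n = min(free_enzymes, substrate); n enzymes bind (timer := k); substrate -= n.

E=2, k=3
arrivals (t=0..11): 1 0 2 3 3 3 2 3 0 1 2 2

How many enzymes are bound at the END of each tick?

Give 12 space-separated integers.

Answer: 1 1 2 2 2 2 2 2 2 2 2 2

Derivation:
t=0: arr=1 -> substrate=0 bound=1 product=0
t=1: arr=0 -> substrate=0 bound=1 product=0
t=2: arr=2 -> substrate=1 bound=2 product=0
t=3: arr=3 -> substrate=3 bound=2 product=1
t=4: arr=3 -> substrate=6 bound=2 product=1
t=5: arr=3 -> substrate=8 bound=2 product=2
t=6: arr=2 -> substrate=9 bound=2 product=3
t=7: arr=3 -> substrate=12 bound=2 product=3
t=8: arr=0 -> substrate=11 bound=2 product=4
t=9: arr=1 -> substrate=11 bound=2 product=5
t=10: arr=2 -> substrate=13 bound=2 product=5
t=11: arr=2 -> substrate=14 bound=2 product=6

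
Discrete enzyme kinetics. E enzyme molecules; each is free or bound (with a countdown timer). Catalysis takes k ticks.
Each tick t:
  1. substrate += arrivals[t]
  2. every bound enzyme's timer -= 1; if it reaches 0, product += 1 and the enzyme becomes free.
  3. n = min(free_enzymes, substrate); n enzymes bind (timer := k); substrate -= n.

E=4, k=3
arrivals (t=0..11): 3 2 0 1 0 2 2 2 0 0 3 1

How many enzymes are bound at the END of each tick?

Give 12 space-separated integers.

t=0: arr=3 -> substrate=0 bound=3 product=0
t=1: arr=2 -> substrate=1 bound=4 product=0
t=2: arr=0 -> substrate=1 bound=4 product=0
t=3: arr=1 -> substrate=0 bound=3 product=3
t=4: arr=0 -> substrate=0 bound=2 product=4
t=5: arr=2 -> substrate=0 bound=4 product=4
t=6: arr=2 -> substrate=0 bound=4 product=6
t=7: arr=2 -> substrate=2 bound=4 product=6
t=8: arr=0 -> substrate=0 bound=4 product=8
t=9: arr=0 -> substrate=0 bound=2 product=10
t=10: arr=3 -> substrate=1 bound=4 product=10
t=11: arr=1 -> substrate=0 bound=4 product=12

Answer: 3 4 4 3 2 4 4 4 4 2 4 4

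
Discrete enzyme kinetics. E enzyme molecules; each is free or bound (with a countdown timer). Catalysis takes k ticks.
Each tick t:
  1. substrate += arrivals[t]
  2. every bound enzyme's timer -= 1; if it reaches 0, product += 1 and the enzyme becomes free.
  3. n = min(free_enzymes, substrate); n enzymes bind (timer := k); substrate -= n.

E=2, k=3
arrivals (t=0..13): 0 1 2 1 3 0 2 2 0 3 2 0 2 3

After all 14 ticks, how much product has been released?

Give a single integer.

t=0: arr=0 -> substrate=0 bound=0 product=0
t=1: arr=1 -> substrate=0 bound=1 product=0
t=2: arr=2 -> substrate=1 bound=2 product=0
t=3: arr=1 -> substrate=2 bound=2 product=0
t=4: arr=3 -> substrate=4 bound=2 product=1
t=5: arr=0 -> substrate=3 bound=2 product=2
t=6: arr=2 -> substrate=5 bound=2 product=2
t=7: arr=2 -> substrate=6 bound=2 product=3
t=8: arr=0 -> substrate=5 bound=2 product=4
t=9: arr=3 -> substrate=8 bound=2 product=4
t=10: arr=2 -> substrate=9 bound=2 product=5
t=11: arr=0 -> substrate=8 bound=2 product=6
t=12: arr=2 -> substrate=10 bound=2 product=6
t=13: arr=3 -> substrate=12 bound=2 product=7

Answer: 7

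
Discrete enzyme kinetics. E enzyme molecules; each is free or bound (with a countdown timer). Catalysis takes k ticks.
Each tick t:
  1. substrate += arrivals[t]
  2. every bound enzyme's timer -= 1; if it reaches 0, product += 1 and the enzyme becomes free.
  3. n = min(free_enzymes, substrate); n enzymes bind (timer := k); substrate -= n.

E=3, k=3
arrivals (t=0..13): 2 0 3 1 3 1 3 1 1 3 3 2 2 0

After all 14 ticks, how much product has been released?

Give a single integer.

Answer: 11

Derivation:
t=0: arr=2 -> substrate=0 bound=2 product=0
t=1: arr=0 -> substrate=0 bound=2 product=0
t=2: arr=3 -> substrate=2 bound=3 product=0
t=3: arr=1 -> substrate=1 bound=3 product=2
t=4: arr=3 -> substrate=4 bound=3 product=2
t=5: arr=1 -> substrate=4 bound=3 product=3
t=6: arr=3 -> substrate=5 bound=3 product=5
t=7: arr=1 -> substrate=6 bound=3 product=5
t=8: arr=1 -> substrate=6 bound=3 product=6
t=9: arr=3 -> substrate=7 bound=3 product=8
t=10: arr=3 -> substrate=10 bound=3 product=8
t=11: arr=2 -> substrate=11 bound=3 product=9
t=12: arr=2 -> substrate=11 bound=3 product=11
t=13: arr=0 -> substrate=11 bound=3 product=11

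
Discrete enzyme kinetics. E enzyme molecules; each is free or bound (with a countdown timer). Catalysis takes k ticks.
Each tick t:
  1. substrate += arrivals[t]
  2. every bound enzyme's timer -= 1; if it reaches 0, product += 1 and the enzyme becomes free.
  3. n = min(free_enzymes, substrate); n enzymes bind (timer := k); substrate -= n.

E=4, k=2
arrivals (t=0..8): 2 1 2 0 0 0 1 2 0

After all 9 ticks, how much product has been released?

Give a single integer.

t=0: arr=2 -> substrate=0 bound=2 product=0
t=1: arr=1 -> substrate=0 bound=3 product=0
t=2: arr=2 -> substrate=0 bound=3 product=2
t=3: arr=0 -> substrate=0 bound=2 product=3
t=4: arr=0 -> substrate=0 bound=0 product=5
t=5: arr=0 -> substrate=0 bound=0 product=5
t=6: arr=1 -> substrate=0 bound=1 product=5
t=7: arr=2 -> substrate=0 bound=3 product=5
t=8: arr=0 -> substrate=0 bound=2 product=6

Answer: 6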